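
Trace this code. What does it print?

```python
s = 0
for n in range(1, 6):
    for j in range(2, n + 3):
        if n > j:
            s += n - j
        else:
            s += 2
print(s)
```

n=1,j=2: not 1>2, s = 0+2 = 2
n=1,j=3: not 1>3, s = 2+2 = 4
n=2,j=2: not 2>2, s = 4+2 = 6
n=2,j=3: not 2>3, s = 6+2 = 8
n=2,j=4: not 2>4, s = 8+2 = 10
n=3,j=2: 3>2, s = 10+1 = 11
n=3,j=3: not 3>3, s = 11+2 = 13
n=3,j=4: not 3>4, s = 13+2 = 15
n=3,j=5: not 3>5, s = 15+2 = 17
n=4,j=2: 4>2, s = 17+2 = 19
n=4,j=3: 4>3, s = 19+1 = 20
n=4,j=4: not 4>4, s = 20+2 = 22
n=4,j=5: not 4>5, s = 22+2 = 24
n=4,j=6: not 4>6, s = 24+2 = 26
n=5,j=2: 5>2, s = 26+3 = 29
n=5,j=3: 5>3, s = 29+2 = 31
n=5,j=4: 5>4, s = 31+1 = 32
n=5,j=5: not 5>5, s = 32+2 = 34
n=5,j=6: not 5>6, s = 34+2 = 36
n=5,j=7: not 5>7, s = 36+2 = 38

38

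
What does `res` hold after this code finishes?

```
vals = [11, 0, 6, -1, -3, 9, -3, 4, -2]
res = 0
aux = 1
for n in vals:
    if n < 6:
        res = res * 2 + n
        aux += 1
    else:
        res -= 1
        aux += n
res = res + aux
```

-117

n=11: not <6, res = 0-1 = -1; aux=12
n=0: <6, res = (-1)*2+0 = -2; aux=13
n=6: not <6, res = (-2)-1 = -3; aux=19
n=-1: <6, res = (-3)*2+(-1) = -7; aux=20
n=-3: <6, res = (-7)*2+(-3) = -17; aux=21
n=9: not <6, res = (-17)-1 = -18; aux=30
n=-3: <6, res = (-18)*2+(-3) = -39; aux=31
n=4: <6, res = (-39)*2+4 = -74; aux=32
n=-2: <6, res = (-74)*2+(-2) = -150; aux=33
res+aux = (-150)+33 = -117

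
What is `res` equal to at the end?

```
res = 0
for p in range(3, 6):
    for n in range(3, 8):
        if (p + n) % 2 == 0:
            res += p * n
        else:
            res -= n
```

p=3,n=3: even sum, res = 0+9 = 9
p=3,n=4: odd sum, res = 9-4 = 5
p=3,n=5: even sum, res = 5+15 = 20
p=3,n=6: odd sum, res = 20-6 = 14
p=3,n=7: even sum, res = 14+21 = 35
p=4,n=3: odd sum, res = 35-3 = 32
p=4,n=4: even sum, res = 32+16 = 48
p=4,n=5: odd sum, res = 48-5 = 43
p=4,n=6: even sum, res = 43+24 = 67
p=4,n=7: odd sum, res = 67-7 = 60
p=5,n=3: even sum, res = 60+15 = 75
p=5,n=4: odd sum, res = 75-4 = 71
p=5,n=5: even sum, res = 71+25 = 96
p=5,n=6: odd sum, res = 96-6 = 90
p=5,n=7: even sum, res = 90+35 = 125

125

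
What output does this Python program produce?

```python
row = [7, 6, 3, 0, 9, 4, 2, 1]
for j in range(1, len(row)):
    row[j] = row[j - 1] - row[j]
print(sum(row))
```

j=1: row[1] = 7-6 = 1 → [7, 1, 3, 0, 9, 4, 2, 1]
j=2: row[2] = 1-3 = -2 → [7, 1, -2, 0, 9, 4, 2, 1]
j=3: row[3] = (-2)-0 = -2 → [7, 1, -2, -2, 9, 4, 2, 1]
j=4: row[4] = (-2)-9 = -11 → [7, 1, -2, -2, -11, 4, 2, 1]
j=5: row[5] = (-11)-4 = -15 → [7, 1, -2, -2, -11, -15, 2, 1]
j=6: row[6] = (-15)-2 = -17 → [7, 1, -2, -2, -11, -15, -17, 1]
j=7: row[7] = (-17)-1 = -18 → [7, 1, -2, -2, -11, -15, -17, -18]
sum = -57

-57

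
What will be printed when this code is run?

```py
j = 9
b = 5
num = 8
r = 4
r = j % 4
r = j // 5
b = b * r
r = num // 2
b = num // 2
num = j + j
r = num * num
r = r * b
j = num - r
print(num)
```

r = 9%4 = 1
r = 9//5 = 1
b = 5*1 = 5
r = 8//2 = 4
b = 8//2 = 4
num = 9+9 = 18
r = 18*18 = 324
r = 324*4 = 1296
j = 18-1296 = -1278

18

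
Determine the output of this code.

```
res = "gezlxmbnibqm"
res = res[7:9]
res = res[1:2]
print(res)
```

slice [7:9] → 'ni'
slice [1:2] → 'i'

i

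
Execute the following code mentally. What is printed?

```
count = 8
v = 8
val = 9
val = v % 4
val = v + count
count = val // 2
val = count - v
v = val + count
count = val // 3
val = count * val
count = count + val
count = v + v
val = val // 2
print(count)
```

16

val = 8%4 = 0
val = 8+8 = 16
count = 16//2 = 8
val = 8-8 = 0
v = 0+8 = 8
count = 0//3 = 0
val = 0*0 = 0
count = 0+0 = 0
count = 8+8 = 16
val = 0//2 = 0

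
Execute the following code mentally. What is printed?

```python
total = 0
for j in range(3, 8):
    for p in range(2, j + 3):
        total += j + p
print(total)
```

j=3,p=2: total = 0+5 = 5
j=3,p=3: total = 5+6 = 11
j=3,p=4: total = 11+7 = 18
j=3,p=5: total = 18+8 = 26
j=4,p=2: total = 26+6 = 32
j=4,p=3: total = 32+7 = 39
j=4,p=4: total = 39+8 = 47
j=4,p=5: total = 47+9 = 56
j=4,p=6: total = 56+10 = 66
j=5,p=2: total = 66+7 = 73
j=5,p=3: total = 73+8 = 81
j=5,p=4: total = 81+9 = 90
j=5,p=5: total = 90+10 = 100
j=5,p=6: total = 100+11 = 111
j=5,p=7: total = 111+12 = 123
j=6,p=2: total = 123+8 = 131
j=6,p=3: total = 131+9 = 140
j=6,p=4: total = 140+10 = 150
j=6,p=5: total = 150+11 = 161
j=6,p=6: total = 161+12 = 173
j=6,p=7: total = 173+13 = 186
j=6,p=8: total = 186+14 = 200
j=7,p=2: total = 200+9 = 209
j=7,p=3: total = 209+10 = 219
j=7,p=4: total = 219+11 = 230
j=7,p=5: total = 230+12 = 242
j=7,p=6: total = 242+13 = 255
j=7,p=7: total = 255+14 = 269
j=7,p=8: total = 269+15 = 284
j=7,p=9: total = 284+16 = 300

300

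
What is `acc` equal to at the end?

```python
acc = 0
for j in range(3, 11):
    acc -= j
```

j=3: acc = 0-3 = -3
j=4: acc = (-3)-4 = -7
j=5: acc = (-7)-5 = -12
j=6: acc = (-12)-6 = -18
j=7: acc = (-18)-7 = -25
j=8: acc = (-25)-8 = -33
j=9: acc = (-33)-9 = -42
j=10: acc = (-42)-10 = -52

-52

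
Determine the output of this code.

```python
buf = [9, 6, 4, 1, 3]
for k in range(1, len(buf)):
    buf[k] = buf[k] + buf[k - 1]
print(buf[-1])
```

k=1: buf[1] = 6+9 = 15 → [9, 15, 4, 1, 3]
k=2: buf[2] = 4+15 = 19 → [9, 15, 19, 1, 3]
k=3: buf[3] = 1+19 = 20 → [9, 15, 19, 20, 3]
k=4: buf[4] = 3+20 = 23 → [9, 15, 19, 20, 23]

23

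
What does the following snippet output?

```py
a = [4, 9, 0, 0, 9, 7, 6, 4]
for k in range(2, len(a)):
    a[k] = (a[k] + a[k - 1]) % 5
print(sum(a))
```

25

k=2: a[2] = (0+9)%5 = 4 → [4, 9, 4, 0, 9, 7, 6, 4]
k=3: a[3] = (0+4)%5 = 4 → [4, 9, 4, 4, 9, 7, 6, 4]
k=4: a[4] = (9+4)%5 = 3 → [4, 9, 4, 4, 3, 7, 6, 4]
k=5: a[5] = (7+3)%5 = 0 → [4, 9, 4, 4, 3, 0, 6, 4]
k=6: a[6] = (6+0)%5 = 1 → [4, 9, 4, 4, 3, 0, 1, 4]
k=7: a[7] = (4+1)%5 = 0 → [4, 9, 4, 4, 3, 0, 1, 0]
sum = 25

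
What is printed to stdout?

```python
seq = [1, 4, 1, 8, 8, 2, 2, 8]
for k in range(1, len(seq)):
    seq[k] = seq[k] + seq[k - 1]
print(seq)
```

[1, 5, 6, 14, 22, 24, 26, 34]

k=1: seq[1] = 4+1 = 5 → [1, 5, 1, 8, 8, 2, 2, 8]
k=2: seq[2] = 1+5 = 6 → [1, 5, 6, 8, 8, 2, 2, 8]
k=3: seq[3] = 8+6 = 14 → [1, 5, 6, 14, 8, 2, 2, 8]
k=4: seq[4] = 8+14 = 22 → [1, 5, 6, 14, 22, 2, 2, 8]
k=5: seq[5] = 2+22 = 24 → [1, 5, 6, 14, 22, 24, 2, 8]
k=6: seq[6] = 2+24 = 26 → [1, 5, 6, 14, 22, 24, 26, 8]
k=7: seq[7] = 8+26 = 34 → [1, 5, 6, 14, 22, 24, 26, 34]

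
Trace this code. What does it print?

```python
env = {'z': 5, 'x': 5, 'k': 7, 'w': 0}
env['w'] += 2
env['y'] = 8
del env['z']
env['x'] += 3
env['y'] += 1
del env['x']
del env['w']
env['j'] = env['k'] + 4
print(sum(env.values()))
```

env['w'] = 0+2 = 2 → {'z': 5, 'x': 5, 'k': 7, 'w': 2}
env['y'] = 8 → {'z': 5, 'x': 5, 'k': 7, 'w': 2, 'y': 8}
del 'z' → {'x': 5, 'k': 7, 'w': 2, 'y': 8}
env['x'] = 5+3 = 8 → {'x': 8, 'k': 7, 'w': 2, 'y': 8}
env['y'] = 8+1 = 9 → {'x': 8, 'k': 7, 'w': 2, 'y': 9}
del 'x' → {'k': 7, 'w': 2, 'y': 9}
del 'w' → {'k': 7, 'y': 9}
env['j'] = env['k']+4 = 11 → {'k': 7, 'y': 9, 'j': 11}
sum of values = 27

27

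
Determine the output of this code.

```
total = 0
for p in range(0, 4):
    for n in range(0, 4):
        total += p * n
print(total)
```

p=0,n=0: total = 0+0 = 0
p=0,n=1: total = 0+0 = 0
p=0,n=2: total = 0+0 = 0
p=0,n=3: total = 0+0 = 0
p=1,n=0: total = 0+0 = 0
p=1,n=1: total = 0+1 = 1
p=1,n=2: total = 1+2 = 3
p=1,n=3: total = 3+3 = 6
p=2,n=0: total = 6+0 = 6
p=2,n=1: total = 6+2 = 8
p=2,n=2: total = 8+4 = 12
p=2,n=3: total = 12+6 = 18
p=3,n=0: total = 18+0 = 18
p=3,n=1: total = 18+3 = 21
p=3,n=2: total = 21+6 = 27
p=3,n=3: total = 27+9 = 36

36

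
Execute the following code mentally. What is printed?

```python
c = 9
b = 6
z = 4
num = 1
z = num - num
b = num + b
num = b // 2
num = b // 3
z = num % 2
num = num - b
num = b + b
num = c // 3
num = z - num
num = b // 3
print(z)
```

0

z = 1-1 = 0
b = 1+6 = 7
num = 7//2 = 3
num = 7//3 = 2
z = 2%2 = 0
num = 2-7 = -5
num = 7+7 = 14
num = 9//3 = 3
num = 0-3 = -3
num = 7//3 = 2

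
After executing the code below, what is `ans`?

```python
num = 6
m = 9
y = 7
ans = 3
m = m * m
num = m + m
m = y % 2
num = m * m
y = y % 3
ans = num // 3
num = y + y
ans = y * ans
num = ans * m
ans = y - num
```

1

m = 9*9 = 81
num = 81+81 = 162
m = 7%2 = 1
num = 1*1 = 1
y = 7%3 = 1
ans = 1//3 = 0
num = 1+1 = 2
ans = 1*0 = 0
num = 0*1 = 0
ans = 1-0 = 1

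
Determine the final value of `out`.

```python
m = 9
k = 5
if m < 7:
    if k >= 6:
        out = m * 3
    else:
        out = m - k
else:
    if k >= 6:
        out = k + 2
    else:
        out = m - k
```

4

m=9, k=5
m < 7 is False; k >= 6 is False
→ out = m - k = 4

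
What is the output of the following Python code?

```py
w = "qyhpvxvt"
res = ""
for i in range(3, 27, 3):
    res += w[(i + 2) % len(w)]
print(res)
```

xqpvyvth

i=3: add w[5]='x' → 'x'
i=6: add w[0]='q' → 'xq'
i=9: add w[3]='p' → 'xqp'
i=12: add w[6]='v' → 'xqpv'
i=15: add w[1]='y' → 'xqpvy'
i=18: add w[4]='v' → 'xqpvyv'
i=21: add w[7]='t' → 'xqpvyvt'
i=24: add w[2]='h' → 'xqpvyvth'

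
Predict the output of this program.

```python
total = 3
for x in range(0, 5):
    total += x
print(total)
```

13

x=0: total = 3+0 = 3
x=1: total = 3+1 = 4
x=2: total = 4+2 = 6
x=3: total = 6+3 = 9
x=4: total = 9+4 = 13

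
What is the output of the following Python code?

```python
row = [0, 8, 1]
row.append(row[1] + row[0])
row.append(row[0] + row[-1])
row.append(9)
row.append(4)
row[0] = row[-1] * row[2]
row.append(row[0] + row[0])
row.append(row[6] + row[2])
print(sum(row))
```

append row[1]+row[0] = 8+0 = 8 → [0, 8, 1, 8]
append row[0]+row[-1] = 0+8 = 8 → [0, 8, 1, 8, 8]
append 9 → [0, 8, 1, 8, 8, 9]
append 4 → [0, 8, 1, 8, 8, 9, 4]
row[0] = row[-1]*row[2] = 4*1 = 4 → [4, 8, 1, 8, 8, 9, 4]
append row[0]+row[0] = 4+4 = 8 → [4, 8, 1, 8, 8, 9, 4, 8]
append row[6]+row[2] = 4+1 = 5 → [4, 8, 1, 8, 8, 9, 4, 8, 5]
sum = 55

55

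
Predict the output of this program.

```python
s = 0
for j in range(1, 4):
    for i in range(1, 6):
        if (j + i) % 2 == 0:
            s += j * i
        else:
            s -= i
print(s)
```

27

j=1,i=1: even sum, s = 0+1 = 1
j=1,i=2: odd sum, s = 1-2 = -1
j=1,i=3: even sum, s = (-1)+3 = 2
j=1,i=4: odd sum, s = 2-4 = -2
j=1,i=5: even sum, s = (-2)+5 = 3
j=2,i=1: odd sum, s = 3-1 = 2
j=2,i=2: even sum, s = 2+4 = 6
j=2,i=3: odd sum, s = 6-3 = 3
j=2,i=4: even sum, s = 3+8 = 11
j=2,i=5: odd sum, s = 11-5 = 6
j=3,i=1: even sum, s = 6+3 = 9
j=3,i=2: odd sum, s = 9-2 = 7
j=3,i=3: even sum, s = 7+9 = 16
j=3,i=4: odd sum, s = 16-4 = 12
j=3,i=5: even sum, s = 12+15 = 27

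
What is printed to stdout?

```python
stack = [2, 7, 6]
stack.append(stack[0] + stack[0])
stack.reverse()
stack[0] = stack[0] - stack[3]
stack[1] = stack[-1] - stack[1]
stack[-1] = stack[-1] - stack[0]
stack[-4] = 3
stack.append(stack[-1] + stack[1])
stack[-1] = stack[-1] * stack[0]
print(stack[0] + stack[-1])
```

append stack[0]+stack[0] = 2+2 = 4 → [2, 7, 6, 4]
reverse → [4, 6, 7, 2]
stack[0] = stack[0]-stack[3] = 4-2 = 2 → [2, 6, 7, 2]
stack[1] = stack[-1]-stack[1] = 2-6 = -4 → [2, -4, 7, 2]
stack[-1] = stack[-1]-stack[0] = 2-2 = 0 → [2, -4, 7, 0]
stack[-4] = 3 → [3, -4, 7, 0]
append stack[-1]+stack[1] = 0+(-4) = -4 → [3, -4, 7, 0, -4]
stack[-1] = stack[-1]*stack[0] = (-4)*3 = -12 → [3, -4, 7, 0, -12]
stack[0]+stack[-1] = 3+(-12) = -9

-9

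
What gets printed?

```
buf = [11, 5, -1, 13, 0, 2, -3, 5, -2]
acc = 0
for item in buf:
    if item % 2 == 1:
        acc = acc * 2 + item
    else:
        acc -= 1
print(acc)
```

466

item=11: odd, acc = 0*2+11 = 11
item=5: odd, acc = 11*2+5 = 27
item=-1: odd, acc = 27*2+(-1) = 53
item=13: odd, acc = 53*2+13 = 119
item=0: not odd, acc = 119-1 = 118
item=2: not odd, acc = 118-1 = 117
item=-3: odd, acc = 117*2+(-3) = 231
item=5: odd, acc = 231*2+5 = 467
item=-2: not odd, acc = 467-1 = 466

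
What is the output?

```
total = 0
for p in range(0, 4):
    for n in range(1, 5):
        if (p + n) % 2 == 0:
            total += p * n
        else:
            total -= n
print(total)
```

p=0,n=1: odd sum, total = 0-1 = -1
p=0,n=2: even sum, total = (-1)+0 = -1
p=0,n=3: odd sum, total = (-1)-3 = -4
p=0,n=4: even sum, total = (-4)+0 = -4
p=1,n=1: even sum, total = (-4)+1 = -3
p=1,n=2: odd sum, total = (-3)-2 = -5
p=1,n=3: even sum, total = (-5)+3 = -2
p=1,n=4: odd sum, total = (-2)-4 = -6
p=2,n=1: odd sum, total = (-6)-1 = -7
p=2,n=2: even sum, total = (-7)+4 = -3
p=2,n=3: odd sum, total = (-3)-3 = -6
p=2,n=4: even sum, total = (-6)+8 = 2
p=3,n=1: even sum, total = 2+3 = 5
p=3,n=2: odd sum, total = 5-2 = 3
p=3,n=3: even sum, total = 3+9 = 12
p=3,n=4: odd sum, total = 12-4 = 8

8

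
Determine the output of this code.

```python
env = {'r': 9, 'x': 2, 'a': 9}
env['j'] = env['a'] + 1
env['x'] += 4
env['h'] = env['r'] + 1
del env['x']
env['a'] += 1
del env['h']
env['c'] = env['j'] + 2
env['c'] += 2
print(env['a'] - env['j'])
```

env['j'] = env['a']+1 = 10 → {'r': 9, 'x': 2, 'a': 9, 'j': 10}
env['x'] = 2+4 = 6 → {'r': 9, 'x': 6, 'a': 9, 'j': 10}
env['h'] = env['r']+1 = 10 → {'r': 9, 'x': 6, 'a': 9, 'j': 10, 'h': 10}
del 'x' → {'r': 9, 'a': 9, 'j': 10, 'h': 10}
env['a'] = 9+1 = 10 → {'r': 9, 'a': 10, 'j': 10, 'h': 10}
del 'h' → {'r': 9, 'a': 10, 'j': 10}
env['c'] = env['j']+2 = 12 → {'r': 9, 'a': 10, 'j': 10, 'c': 12}
env['c'] = 12+2 = 14 → {'r': 9, 'a': 10, 'j': 10, 'c': 14}
env['a']-env['j'] = 10-10 = 0

0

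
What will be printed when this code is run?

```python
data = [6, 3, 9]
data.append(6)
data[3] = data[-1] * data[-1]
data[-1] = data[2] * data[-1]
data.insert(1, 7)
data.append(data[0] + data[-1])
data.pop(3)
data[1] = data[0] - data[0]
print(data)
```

[6, 0, 3, 324, 330]

append 6 → [6, 3, 9, 6]
data[3] = data[-1]*data[-1] = 6*6 = 36 → [6, 3, 9, 36]
data[-1] = data[2]*data[-1] = 9*36 = 324 → [6, 3, 9, 324]
insert 7 at 1 → [6, 7, 3, 9, 324]
append data[0]+data[-1] = 6+324 = 330 → [6, 7, 3, 9, 324, 330]
pop(3) removes 9 → [6, 7, 3, 324, 330]
data[1] = data[0]-data[0] = 6-6 = 0 → [6, 0, 3, 324, 330]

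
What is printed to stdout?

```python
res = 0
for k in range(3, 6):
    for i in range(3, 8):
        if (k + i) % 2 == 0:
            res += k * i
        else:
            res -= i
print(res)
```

k=3,i=3: even sum, res = 0+9 = 9
k=3,i=4: odd sum, res = 9-4 = 5
k=3,i=5: even sum, res = 5+15 = 20
k=3,i=6: odd sum, res = 20-6 = 14
k=3,i=7: even sum, res = 14+21 = 35
k=4,i=3: odd sum, res = 35-3 = 32
k=4,i=4: even sum, res = 32+16 = 48
k=4,i=5: odd sum, res = 48-5 = 43
k=4,i=6: even sum, res = 43+24 = 67
k=4,i=7: odd sum, res = 67-7 = 60
k=5,i=3: even sum, res = 60+15 = 75
k=5,i=4: odd sum, res = 75-4 = 71
k=5,i=5: even sum, res = 71+25 = 96
k=5,i=6: odd sum, res = 96-6 = 90
k=5,i=7: even sum, res = 90+35 = 125

125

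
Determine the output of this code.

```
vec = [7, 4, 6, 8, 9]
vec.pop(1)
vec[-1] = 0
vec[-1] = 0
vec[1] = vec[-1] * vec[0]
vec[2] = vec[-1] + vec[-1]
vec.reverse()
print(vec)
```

[0, 0, 0, 7]

pop(1) removes 4 → [7, 6, 8, 9]
vec[-1] = 0 → [7, 6, 8, 0]
vec[-1] = 0 → [7, 6, 8, 0]
vec[1] = vec[-1]*vec[0] = 0*7 = 0 → [7, 0, 8, 0]
vec[2] = vec[-1]+vec[-1] = 0+0 = 0 → [7, 0, 0, 0]
reverse → [0, 0, 0, 7]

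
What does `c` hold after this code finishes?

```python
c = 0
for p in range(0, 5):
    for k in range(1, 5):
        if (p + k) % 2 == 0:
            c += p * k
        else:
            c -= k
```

28

p=0,k=1: odd sum, c = 0-1 = -1
p=0,k=2: even sum, c = (-1)+0 = -1
p=0,k=3: odd sum, c = (-1)-3 = -4
p=0,k=4: even sum, c = (-4)+0 = -4
p=1,k=1: even sum, c = (-4)+1 = -3
p=1,k=2: odd sum, c = (-3)-2 = -5
p=1,k=3: even sum, c = (-5)+3 = -2
p=1,k=4: odd sum, c = (-2)-4 = -6
p=2,k=1: odd sum, c = (-6)-1 = -7
p=2,k=2: even sum, c = (-7)+4 = -3
p=2,k=3: odd sum, c = (-3)-3 = -6
p=2,k=4: even sum, c = (-6)+8 = 2
p=3,k=1: even sum, c = 2+3 = 5
p=3,k=2: odd sum, c = 5-2 = 3
p=3,k=3: even sum, c = 3+9 = 12
p=3,k=4: odd sum, c = 12-4 = 8
p=4,k=1: odd sum, c = 8-1 = 7
p=4,k=2: even sum, c = 7+8 = 15
p=4,k=3: odd sum, c = 15-3 = 12
p=4,k=4: even sum, c = 12+16 = 28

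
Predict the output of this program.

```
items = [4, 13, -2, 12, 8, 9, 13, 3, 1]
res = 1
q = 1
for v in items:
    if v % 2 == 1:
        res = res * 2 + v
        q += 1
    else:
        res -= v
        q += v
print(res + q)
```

v=4: not odd, res = 1-4 = -3; q=5
v=13: odd, res = (-3)*2+13 = 7; q=6
v=-2: not odd, res = 7-(-2) = 9; q=4
v=12: not odd, res = 9-12 = -3; q=16
v=8: not odd, res = (-3)-8 = -11; q=24
v=9: odd, res = (-11)*2+9 = -13; q=25
v=13: odd, res = (-13)*2+13 = -13; q=26
v=3: odd, res = (-13)*2+3 = -23; q=27
v=1: odd, res = (-23)*2+1 = -45; q=28
res+q = (-45)+28 = -17

-17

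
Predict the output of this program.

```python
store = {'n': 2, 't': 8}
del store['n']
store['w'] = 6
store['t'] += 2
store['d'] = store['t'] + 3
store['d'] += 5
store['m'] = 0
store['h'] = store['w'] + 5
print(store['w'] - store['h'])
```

-5

del 'n' → {'t': 8}
store['w'] = 6 → {'t': 8, 'w': 6}
store['t'] = 8+2 = 10 → {'t': 10, 'w': 6}
store['d'] = store['t']+3 = 13 → {'t': 10, 'w': 6, 'd': 13}
store['d'] = 13+5 = 18 → {'t': 10, 'w': 6, 'd': 18}
store['m'] = 0 → {'t': 10, 'w': 6, 'd': 18, 'm': 0}
store['h'] = store['w']+5 = 11 → {'t': 10, 'w': 6, 'd': 18, 'm': 0, 'h': 11}
store['w']-store['h'] = 6-11 = -5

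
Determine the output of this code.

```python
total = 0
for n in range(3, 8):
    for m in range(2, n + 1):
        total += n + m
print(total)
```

n=3,m=2: total = 0+5 = 5
n=3,m=3: total = 5+6 = 11
n=4,m=2: total = 11+6 = 17
n=4,m=3: total = 17+7 = 24
n=4,m=4: total = 24+8 = 32
n=5,m=2: total = 32+7 = 39
n=5,m=3: total = 39+8 = 47
n=5,m=4: total = 47+9 = 56
n=5,m=5: total = 56+10 = 66
n=6,m=2: total = 66+8 = 74
n=6,m=3: total = 74+9 = 83
n=6,m=4: total = 83+10 = 93
n=6,m=5: total = 93+11 = 104
n=6,m=6: total = 104+12 = 116
n=7,m=2: total = 116+9 = 125
n=7,m=3: total = 125+10 = 135
n=7,m=4: total = 135+11 = 146
n=7,m=5: total = 146+12 = 158
n=7,m=6: total = 158+13 = 171
n=7,m=7: total = 171+14 = 185

185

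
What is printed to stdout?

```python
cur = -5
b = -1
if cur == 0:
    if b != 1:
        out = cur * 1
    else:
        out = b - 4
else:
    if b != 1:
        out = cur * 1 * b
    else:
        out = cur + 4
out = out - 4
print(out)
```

1

cur=-5, b=-1
cur == 0 is False; b != 1 is True
→ out = cur * 1 * b = 5
out = 5-4 = 1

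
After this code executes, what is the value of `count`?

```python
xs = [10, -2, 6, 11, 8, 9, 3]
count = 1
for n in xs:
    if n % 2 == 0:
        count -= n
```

-21

n=10: even, count = 1-10 = -9
n=-2: even, count = (-9)-(-2) = -7
n=6: even, count = (-7)-6 = -13
n=11: not even
n=8: even, count = (-13)-8 = -21
n=9: not even
n=3: not even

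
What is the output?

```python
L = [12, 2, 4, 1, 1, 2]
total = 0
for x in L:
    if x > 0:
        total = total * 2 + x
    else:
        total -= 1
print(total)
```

456

x=12: >0, total = 0*2+12 = 12
x=2: >0, total = 12*2+2 = 26
x=4: >0, total = 26*2+4 = 56
x=1: >0, total = 56*2+1 = 113
x=1: >0, total = 113*2+1 = 227
x=2: >0, total = 227*2+2 = 456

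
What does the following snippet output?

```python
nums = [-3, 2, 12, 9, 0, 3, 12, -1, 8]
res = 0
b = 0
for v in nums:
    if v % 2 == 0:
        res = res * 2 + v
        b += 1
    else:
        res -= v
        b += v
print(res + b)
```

v=-3: not even, res = 0-(-3) = 3; b=-3
v=2: even, res = 3*2+2 = 8; b=-2
v=12: even, res = 8*2+12 = 28; b=-1
v=9: not even, res = 28-9 = 19; b=8
v=0: even, res = 19*2+0 = 38; b=9
v=3: not even, res = 38-3 = 35; b=12
v=12: even, res = 35*2+12 = 82; b=13
v=-1: not even, res = 82-(-1) = 83; b=12
v=8: even, res = 83*2+8 = 174; b=13
res+b = 174+13 = 187

187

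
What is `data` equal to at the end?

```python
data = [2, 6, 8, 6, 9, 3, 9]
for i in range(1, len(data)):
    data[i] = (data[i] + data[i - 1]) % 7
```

i=1: data[1] = (6+2)%7 = 1 → [2, 1, 8, 6, 9, 3, 9]
i=2: data[2] = (8+1)%7 = 2 → [2, 1, 2, 6, 9, 3, 9]
i=3: data[3] = (6+2)%7 = 1 → [2, 1, 2, 1, 9, 3, 9]
i=4: data[4] = (9+1)%7 = 3 → [2, 1, 2, 1, 3, 3, 9]
i=5: data[5] = (3+3)%7 = 6 → [2, 1, 2, 1, 3, 6, 9]
i=6: data[6] = (9+6)%7 = 1 → [2, 1, 2, 1, 3, 6, 1]

[2, 1, 2, 1, 3, 6, 1]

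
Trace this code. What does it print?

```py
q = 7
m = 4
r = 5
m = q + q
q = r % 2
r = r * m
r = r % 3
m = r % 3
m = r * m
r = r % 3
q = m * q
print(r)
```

1

m = 7+7 = 14
q = 5%2 = 1
r = 5*14 = 70
r = 70%3 = 1
m = 1%3 = 1
m = 1*1 = 1
r = 1%3 = 1
q = 1*1 = 1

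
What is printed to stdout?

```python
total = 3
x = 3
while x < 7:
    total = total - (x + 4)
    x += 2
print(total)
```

-13

x=3: total = 3-7 = -4
x=5: total = (-4)-9 = -13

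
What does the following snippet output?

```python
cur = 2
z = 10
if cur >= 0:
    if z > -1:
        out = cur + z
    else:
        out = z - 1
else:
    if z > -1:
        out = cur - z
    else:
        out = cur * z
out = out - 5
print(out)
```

cur=2, z=10
cur >= 0 is True; z > -1 is True
→ out = cur + z = 12
out = 12-5 = 7

7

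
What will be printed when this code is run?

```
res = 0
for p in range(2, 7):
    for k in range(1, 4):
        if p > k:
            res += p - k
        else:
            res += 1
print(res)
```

34

p=2,k=1: 2>1, res = 0+1 = 1
p=2,k=2: not 2>2, res = 1+1 = 2
p=2,k=3: not 2>3, res = 2+1 = 3
p=3,k=1: 3>1, res = 3+2 = 5
p=3,k=2: 3>2, res = 5+1 = 6
p=3,k=3: not 3>3, res = 6+1 = 7
p=4,k=1: 4>1, res = 7+3 = 10
p=4,k=2: 4>2, res = 10+2 = 12
p=4,k=3: 4>3, res = 12+1 = 13
p=5,k=1: 5>1, res = 13+4 = 17
p=5,k=2: 5>2, res = 17+3 = 20
p=5,k=3: 5>3, res = 20+2 = 22
p=6,k=1: 6>1, res = 22+5 = 27
p=6,k=2: 6>2, res = 27+4 = 31
p=6,k=3: 6>3, res = 31+3 = 34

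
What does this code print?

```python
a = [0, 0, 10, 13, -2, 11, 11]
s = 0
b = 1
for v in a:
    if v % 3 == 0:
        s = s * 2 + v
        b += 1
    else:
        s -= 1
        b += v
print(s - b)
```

-51

v=0: %3==0, s = 0*2+0 = 0; b=2
v=0: %3==0, s = 0*2+0 = 0; b=3
v=10: not %3==0, s = 0-1 = -1; b=13
v=13: not %3==0, s = (-1)-1 = -2; b=26
v=-2: not %3==0, s = (-2)-1 = -3; b=24
v=11: not %3==0, s = (-3)-1 = -4; b=35
v=11: not %3==0, s = (-4)-1 = -5; b=46
s-b = (-5)-46 = -51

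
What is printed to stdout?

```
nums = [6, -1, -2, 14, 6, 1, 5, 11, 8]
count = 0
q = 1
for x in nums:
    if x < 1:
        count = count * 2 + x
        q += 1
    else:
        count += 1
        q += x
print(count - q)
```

x=6: not <1, count = 0+1 = 1; q=7
x=-1: <1, count = 1*2+(-1) = 1; q=8
x=-2: <1, count = 1*2+(-2) = 0; q=9
x=14: not <1, count = 0+1 = 1; q=23
x=6: not <1, count = 1+1 = 2; q=29
x=1: not <1, count = 2+1 = 3; q=30
x=5: not <1, count = 3+1 = 4; q=35
x=11: not <1, count = 4+1 = 5; q=46
x=8: not <1, count = 5+1 = 6; q=54
count-q = 6-54 = -48

-48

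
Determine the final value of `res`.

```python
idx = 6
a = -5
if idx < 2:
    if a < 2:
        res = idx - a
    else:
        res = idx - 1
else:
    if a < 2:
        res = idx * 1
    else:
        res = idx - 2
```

idx=6, a=-5
idx < 2 is False; a < 2 is True
→ res = idx * 1 = 6

6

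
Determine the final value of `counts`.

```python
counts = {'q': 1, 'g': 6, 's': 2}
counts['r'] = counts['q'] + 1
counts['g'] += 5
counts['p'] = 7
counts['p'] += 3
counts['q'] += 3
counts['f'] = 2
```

{'q': 4, 'g': 11, 's': 2, 'r': 2, 'p': 10, 'f': 2}

counts['r'] = counts['q']+1 = 2 → {'q': 1, 'g': 6, 's': 2, 'r': 2}
counts['g'] = 6+5 = 11 → {'q': 1, 'g': 11, 's': 2, 'r': 2}
counts['p'] = 7 → {'q': 1, 'g': 11, 's': 2, 'r': 2, 'p': 7}
counts['p'] = 7+3 = 10 → {'q': 1, 'g': 11, 's': 2, 'r': 2, 'p': 10}
counts['q'] = 1+3 = 4 → {'q': 4, 'g': 11, 's': 2, 'r': 2, 'p': 10}
counts['f'] = 2 → {'q': 4, 'g': 11, 's': 2, 'r': 2, 'p': 10, 'f': 2}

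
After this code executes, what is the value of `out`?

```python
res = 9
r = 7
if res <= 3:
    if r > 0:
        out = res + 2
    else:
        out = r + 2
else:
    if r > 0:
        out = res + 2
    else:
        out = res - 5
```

res=9, r=7
res <= 3 is False; r > 0 is True
→ out = res + 2 = 11

11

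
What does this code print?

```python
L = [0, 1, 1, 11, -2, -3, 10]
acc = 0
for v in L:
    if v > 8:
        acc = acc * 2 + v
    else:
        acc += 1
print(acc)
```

48

v=0: not >8, acc = 0+1 = 1
v=1: not >8, acc = 1+1 = 2
v=1: not >8, acc = 2+1 = 3
v=11: >8, acc = 3*2+11 = 17
v=-2: not >8, acc = 17+1 = 18
v=-3: not >8, acc = 18+1 = 19
v=10: >8, acc = 19*2+10 = 48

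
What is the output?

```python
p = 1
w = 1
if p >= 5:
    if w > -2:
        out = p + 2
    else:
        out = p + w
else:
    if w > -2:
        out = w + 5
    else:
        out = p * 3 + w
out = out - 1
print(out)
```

5

p=1, w=1
p >= 5 is False; w > -2 is True
→ out = w + 5 = 6
out = 6-1 = 5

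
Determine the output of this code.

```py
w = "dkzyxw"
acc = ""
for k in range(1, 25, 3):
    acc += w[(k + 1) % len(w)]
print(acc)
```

k=1: add w[2]='z' → 'z'
k=4: add w[5]='w' → 'zw'
k=7: add w[2]='z' → 'zwz'
k=10: add w[5]='w' → 'zwzw'
k=13: add w[2]='z' → 'zwzwz'
k=16: add w[5]='w' → 'zwzwzw'
k=19: add w[2]='z' → 'zwzwzwz'
k=22: add w[5]='w' → 'zwzwzwzw'

zwzwzwzw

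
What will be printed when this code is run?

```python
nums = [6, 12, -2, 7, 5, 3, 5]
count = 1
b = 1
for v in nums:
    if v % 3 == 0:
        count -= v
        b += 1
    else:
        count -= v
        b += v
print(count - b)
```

-54

v=6: %3==0, count = 1-6 = -5; b=2
v=12: %3==0, count = (-5)-12 = -17; b=3
v=-2: not %3==0, count = (-17)-(-2) = -15; b=1
v=7: not %3==0, count = (-15)-7 = -22; b=8
v=5: not %3==0, count = (-22)-5 = -27; b=13
v=3: %3==0, count = (-27)-3 = -30; b=14
v=5: not %3==0, count = (-30)-5 = -35; b=19
count-b = (-35)-19 = -54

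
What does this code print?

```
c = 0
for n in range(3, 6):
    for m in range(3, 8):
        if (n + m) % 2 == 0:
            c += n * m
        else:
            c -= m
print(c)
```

n=3,m=3: even sum, c = 0+9 = 9
n=3,m=4: odd sum, c = 9-4 = 5
n=3,m=5: even sum, c = 5+15 = 20
n=3,m=6: odd sum, c = 20-6 = 14
n=3,m=7: even sum, c = 14+21 = 35
n=4,m=3: odd sum, c = 35-3 = 32
n=4,m=4: even sum, c = 32+16 = 48
n=4,m=5: odd sum, c = 48-5 = 43
n=4,m=6: even sum, c = 43+24 = 67
n=4,m=7: odd sum, c = 67-7 = 60
n=5,m=3: even sum, c = 60+15 = 75
n=5,m=4: odd sum, c = 75-4 = 71
n=5,m=5: even sum, c = 71+25 = 96
n=5,m=6: odd sum, c = 96-6 = 90
n=5,m=7: even sum, c = 90+35 = 125

125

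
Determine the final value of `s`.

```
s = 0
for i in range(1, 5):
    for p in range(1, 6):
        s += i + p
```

i=1,p=1: s = 0+2 = 2
i=1,p=2: s = 2+3 = 5
i=1,p=3: s = 5+4 = 9
i=1,p=4: s = 9+5 = 14
i=1,p=5: s = 14+6 = 20
i=2,p=1: s = 20+3 = 23
i=2,p=2: s = 23+4 = 27
i=2,p=3: s = 27+5 = 32
i=2,p=4: s = 32+6 = 38
i=2,p=5: s = 38+7 = 45
i=3,p=1: s = 45+4 = 49
i=3,p=2: s = 49+5 = 54
i=3,p=3: s = 54+6 = 60
i=3,p=4: s = 60+7 = 67
i=3,p=5: s = 67+8 = 75
i=4,p=1: s = 75+5 = 80
i=4,p=2: s = 80+6 = 86
i=4,p=3: s = 86+7 = 93
i=4,p=4: s = 93+8 = 101
i=4,p=5: s = 101+9 = 110

110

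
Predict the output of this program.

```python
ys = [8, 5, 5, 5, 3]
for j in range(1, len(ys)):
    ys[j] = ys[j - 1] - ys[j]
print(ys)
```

[8, 3, -2, -7, -10]

j=1: ys[1] = 8-5 = 3 → [8, 3, 5, 5, 3]
j=2: ys[2] = 3-5 = -2 → [8, 3, -2, 5, 3]
j=3: ys[3] = (-2)-5 = -7 → [8, 3, -2, -7, 3]
j=4: ys[4] = (-7)-3 = -10 → [8, 3, -2, -7, -10]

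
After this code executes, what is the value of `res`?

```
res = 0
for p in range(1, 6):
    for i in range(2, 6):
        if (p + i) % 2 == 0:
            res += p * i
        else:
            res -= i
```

p=1,i=2: odd sum, res = 0-2 = -2
p=1,i=3: even sum, res = (-2)+3 = 1
p=1,i=4: odd sum, res = 1-4 = -3
p=1,i=5: even sum, res = (-3)+5 = 2
p=2,i=2: even sum, res = 2+4 = 6
p=2,i=3: odd sum, res = 6-3 = 3
p=2,i=4: even sum, res = 3+8 = 11
p=2,i=5: odd sum, res = 11-5 = 6
p=3,i=2: odd sum, res = 6-2 = 4
p=3,i=3: even sum, res = 4+9 = 13
p=3,i=4: odd sum, res = 13-4 = 9
p=3,i=5: even sum, res = 9+15 = 24
p=4,i=2: even sum, res = 24+8 = 32
p=4,i=3: odd sum, res = 32-3 = 29
p=4,i=4: even sum, res = 29+16 = 45
p=4,i=5: odd sum, res = 45-5 = 40
p=5,i=2: odd sum, res = 40-2 = 38
p=5,i=3: even sum, res = 38+15 = 53
p=5,i=4: odd sum, res = 53-4 = 49
p=5,i=5: even sum, res = 49+25 = 74

74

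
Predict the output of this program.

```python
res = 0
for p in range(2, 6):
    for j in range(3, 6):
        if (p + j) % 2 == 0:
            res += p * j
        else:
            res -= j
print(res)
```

64

p=2,j=3: odd sum, res = 0-3 = -3
p=2,j=4: even sum, res = (-3)+8 = 5
p=2,j=5: odd sum, res = 5-5 = 0
p=3,j=3: even sum, res = 0+9 = 9
p=3,j=4: odd sum, res = 9-4 = 5
p=3,j=5: even sum, res = 5+15 = 20
p=4,j=3: odd sum, res = 20-3 = 17
p=4,j=4: even sum, res = 17+16 = 33
p=4,j=5: odd sum, res = 33-5 = 28
p=5,j=3: even sum, res = 28+15 = 43
p=5,j=4: odd sum, res = 43-4 = 39
p=5,j=5: even sum, res = 39+25 = 64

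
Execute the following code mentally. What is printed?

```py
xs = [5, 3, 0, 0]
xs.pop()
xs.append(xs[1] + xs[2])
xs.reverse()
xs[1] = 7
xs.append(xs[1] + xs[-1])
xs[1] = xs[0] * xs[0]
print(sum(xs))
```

pop() removes 0 → [5, 3, 0]
append xs[1]+xs[2] = 3+0 = 3 → [5, 3, 0, 3]
reverse → [3, 0, 3, 5]
xs[1] = 7 → [3, 7, 3, 5]
append xs[1]+xs[-1] = 7+5 = 12 → [3, 7, 3, 5, 12]
xs[1] = xs[0]*xs[0] = 3*3 = 9 → [3, 9, 3, 5, 12]
sum = 32

32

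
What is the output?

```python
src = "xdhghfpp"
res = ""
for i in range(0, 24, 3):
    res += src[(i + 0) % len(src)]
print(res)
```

i=0: add src[0]='x' → 'x'
i=3: add src[3]='g' → 'xg'
i=6: add src[6]='p' → 'xgp'
i=9: add src[1]='d' → 'xgpd'
i=12: add src[4]='h' → 'xgpdh'
i=15: add src[7]='p' → 'xgpdhp'
i=18: add src[2]='h' → 'xgpdhph'
i=21: add src[5]='f' → 'xgpdhphf'

xgpdhphf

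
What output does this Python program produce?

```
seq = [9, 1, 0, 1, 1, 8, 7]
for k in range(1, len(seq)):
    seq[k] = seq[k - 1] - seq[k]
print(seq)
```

[9, 8, 8, 7, 6, -2, -9]

k=1: seq[1] = 9-1 = 8 → [9, 8, 0, 1, 1, 8, 7]
k=2: seq[2] = 8-0 = 8 → [9, 8, 8, 1, 1, 8, 7]
k=3: seq[3] = 8-1 = 7 → [9, 8, 8, 7, 1, 8, 7]
k=4: seq[4] = 7-1 = 6 → [9, 8, 8, 7, 6, 8, 7]
k=5: seq[5] = 6-8 = -2 → [9, 8, 8, 7, 6, -2, 7]
k=6: seq[6] = (-2)-7 = -9 → [9, 8, 8, 7, 6, -2, -9]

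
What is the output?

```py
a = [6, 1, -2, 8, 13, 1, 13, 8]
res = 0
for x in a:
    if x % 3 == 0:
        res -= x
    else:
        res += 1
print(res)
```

x=6: %3==0, res = 0-6 = -6
x=1: not %3==0, res = (-6)+1 = -5
x=-2: not %3==0, res = (-5)+1 = -4
x=8: not %3==0, res = (-4)+1 = -3
x=13: not %3==0, res = (-3)+1 = -2
x=1: not %3==0, res = (-2)+1 = -1
x=13: not %3==0, res = (-1)+1 = 0
x=8: not %3==0, res = 0+1 = 1

1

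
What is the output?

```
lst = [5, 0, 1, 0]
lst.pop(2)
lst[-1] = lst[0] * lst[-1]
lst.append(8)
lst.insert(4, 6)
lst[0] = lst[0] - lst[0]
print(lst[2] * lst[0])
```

0

pop(2) removes 1 → [5, 0, 0]
lst[-1] = lst[0]*lst[-1] = 5*0 = 0 → [5, 0, 0]
append 8 → [5, 0, 0, 8]
insert 6 at 4 → [5, 0, 0, 8, 6]
lst[0] = lst[0]-lst[0] = 5-5 = 0 → [0, 0, 0, 8, 6]
lst[2]*lst[0] = 0*0 = 0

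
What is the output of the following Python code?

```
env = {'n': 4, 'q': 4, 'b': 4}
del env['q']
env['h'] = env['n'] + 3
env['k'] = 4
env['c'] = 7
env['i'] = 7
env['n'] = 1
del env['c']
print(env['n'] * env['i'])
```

7

del 'q' → {'n': 4, 'b': 4}
env['h'] = env['n']+3 = 7 → {'n': 4, 'b': 4, 'h': 7}
env['k'] = 4 → {'n': 4, 'b': 4, 'h': 7, 'k': 4}
env['c'] = 7 → {'n': 4, 'b': 4, 'h': 7, 'k': 4, 'c': 7}
env['i'] = 7 → {'n': 4, 'b': 4, 'h': 7, 'k': 4, 'c': 7, 'i': 7}
env['n'] = 1 → {'n': 1, 'b': 4, 'h': 7, 'k': 4, 'c': 7, 'i': 7}
del 'c' → {'n': 1, 'b': 4, 'h': 7, 'k': 4, 'i': 7}
env['n']*env['i'] = 1*7 = 7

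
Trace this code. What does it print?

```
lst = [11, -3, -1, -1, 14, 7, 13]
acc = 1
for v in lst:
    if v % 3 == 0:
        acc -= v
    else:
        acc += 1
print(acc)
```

10

v=11: not %3==0, acc = 1+1 = 2
v=-3: %3==0, acc = 2-(-3) = 5
v=-1: not %3==0, acc = 5+1 = 6
v=-1: not %3==0, acc = 6+1 = 7
v=14: not %3==0, acc = 7+1 = 8
v=7: not %3==0, acc = 8+1 = 9
v=13: not %3==0, acc = 9+1 = 10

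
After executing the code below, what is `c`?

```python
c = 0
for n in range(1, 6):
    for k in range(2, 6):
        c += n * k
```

210

n=1,k=2: c = 0+2 = 2
n=1,k=3: c = 2+3 = 5
n=1,k=4: c = 5+4 = 9
n=1,k=5: c = 9+5 = 14
n=2,k=2: c = 14+4 = 18
n=2,k=3: c = 18+6 = 24
n=2,k=4: c = 24+8 = 32
n=2,k=5: c = 32+10 = 42
n=3,k=2: c = 42+6 = 48
n=3,k=3: c = 48+9 = 57
n=3,k=4: c = 57+12 = 69
n=3,k=5: c = 69+15 = 84
n=4,k=2: c = 84+8 = 92
n=4,k=3: c = 92+12 = 104
n=4,k=4: c = 104+16 = 120
n=4,k=5: c = 120+20 = 140
n=5,k=2: c = 140+10 = 150
n=5,k=3: c = 150+15 = 165
n=5,k=4: c = 165+20 = 185
n=5,k=5: c = 185+25 = 210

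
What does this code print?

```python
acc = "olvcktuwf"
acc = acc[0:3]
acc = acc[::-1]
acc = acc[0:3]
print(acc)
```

vlo

slice [0:3] → 'olv'
reverse → 'vlo'
slice [0:3] → 'vlo'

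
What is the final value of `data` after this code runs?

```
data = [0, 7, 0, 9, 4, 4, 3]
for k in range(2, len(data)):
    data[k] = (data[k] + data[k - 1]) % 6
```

[0, 7, 1, 4, 2, 0, 3]

k=2: data[2] = (0+7)%6 = 1 → [0, 7, 1, 9, 4, 4, 3]
k=3: data[3] = (9+1)%6 = 4 → [0, 7, 1, 4, 4, 4, 3]
k=4: data[4] = (4+4)%6 = 2 → [0, 7, 1, 4, 2, 4, 3]
k=5: data[5] = (4+2)%6 = 0 → [0, 7, 1, 4, 2, 0, 3]
k=6: data[6] = (3+0)%6 = 3 → [0, 7, 1, 4, 2, 0, 3]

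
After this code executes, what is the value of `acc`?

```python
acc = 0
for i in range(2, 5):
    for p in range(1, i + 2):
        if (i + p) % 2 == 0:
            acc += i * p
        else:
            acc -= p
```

21

i=2,p=1: odd sum, acc = 0-1 = -1
i=2,p=2: even sum, acc = (-1)+4 = 3
i=2,p=3: odd sum, acc = 3-3 = 0
i=3,p=1: even sum, acc = 0+3 = 3
i=3,p=2: odd sum, acc = 3-2 = 1
i=3,p=3: even sum, acc = 1+9 = 10
i=3,p=4: odd sum, acc = 10-4 = 6
i=4,p=1: odd sum, acc = 6-1 = 5
i=4,p=2: even sum, acc = 5+8 = 13
i=4,p=3: odd sum, acc = 13-3 = 10
i=4,p=4: even sum, acc = 10+16 = 26
i=4,p=5: odd sum, acc = 26-5 = 21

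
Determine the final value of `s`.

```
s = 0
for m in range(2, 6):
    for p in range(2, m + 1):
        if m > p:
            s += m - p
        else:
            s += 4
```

m=2,p=2: not 2>2, s = 0+4 = 4
m=3,p=2: 3>2, s = 4+1 = 5
m=3,p=3: not 3>3, s = 5+4 = 9
m=4,p=2: 4>2, s = 9+2 = 11
m=4,p=3: 4>3, s = 11+1 = 12
m=4,p=4: not 4>4, s = 12+4 = 16
m=5,p=2: 5>2, s = 16+3 = 19
m=5,p=3: 5>3, s = 19+2 = 21
m=5,p=4: 5>4, s = 21+1 = 22
m=5,p=5: not 5>5, s = 22+4 = 26

26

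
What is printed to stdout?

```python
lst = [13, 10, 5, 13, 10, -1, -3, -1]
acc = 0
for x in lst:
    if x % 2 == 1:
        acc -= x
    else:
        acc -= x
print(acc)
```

x=13: odd, acc = 0-13 = -13
x=10: not odd, acc = (-13)-10 = -23
x=5: odd, acc = (-23)-5 = -28
x=13: odd, acc = (-28)-13 = -41
x=10: not odd, acc = (-41)-10 = -51
x=-1: odd, acc = (-51)-(-1) = -50
x=-3: odd, acc = (-50)-(-3) = -47
x=-1: odd, acc = (-47)-(-1) = -46

-46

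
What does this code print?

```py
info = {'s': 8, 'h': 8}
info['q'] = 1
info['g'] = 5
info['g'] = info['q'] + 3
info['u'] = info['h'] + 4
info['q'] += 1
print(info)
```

{'s': 8, 'h': 8, 'q': 2, 'g': 4, 'u': 12}

info['q'] = 1 → {'s': 8, 'h': 8, 'q': 1}
info['g'] = 5 → {'s': 8, 'h': 8, 'q': 1, 'g': 5}
info['g'] = info['q']+3 = 4 → {'s': 8, 'h': 8, 'q': 1, 'g': 4}
info['u'] = info['h']+4 = 12 → {'s': 8, 'h': 8, 'q': 1, 'g': 4, 'u': 12}
info['q'] = 1+1 = 2 → {'s': 8, 'h': 8, 'q': 2, 'g': 4, 'u': 12}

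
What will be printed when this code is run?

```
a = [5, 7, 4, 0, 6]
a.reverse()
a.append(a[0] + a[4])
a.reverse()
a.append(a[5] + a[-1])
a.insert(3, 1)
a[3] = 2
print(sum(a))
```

47

reverse → [6, 0, 4, 7, 5]
append a[0]+a[4] = 6+5 = 11 → [6, 0, 4, 7, 5, 11]
reverse → [11, 5, 7, 4, 0, 6]
append a[5]+a[-1] = 6+6 = 12 → [11, 5, 7, 4, 0, 6, 12]
insert 1 at 3 → [11, 5, 7, 1, 4, 0, 6, 12]
a[3] = 2 → [11, 5, 7, 2, 4, 0, 6, 12]
sum = 47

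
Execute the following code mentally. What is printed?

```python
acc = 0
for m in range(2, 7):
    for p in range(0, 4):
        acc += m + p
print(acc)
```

m=2,p=0: acc = 0+2 = 2
m=2,p=1: acc = 2+3 = 5
m=2,p=2: acc = 5+4 = 9
m=2,p=3: acc = 9+5 = 14
m=3,p=0: acc = 14+3 = 17
m=3,p=1: acc = 17+4 = 21
m=3,p=2: acc = 21+5 = 26
m=3,p=3: acc = 26+6 = 32
m=4,p=0: acc = 32+4 = 36
m=4,p=1: acc = 36+5 = 41
m=4,p=2: acc = 41+6 = 47
m=4,p=3: acc = 47+7 = 54
m=5,p=0: acc = 54+5 = 59
m=5,p=1: acc = 59+6 = 65
m=5,p=2: acc = 65+7 = 72
m=5,p=3: acc = 72+8 = 80
m=6,p=0: acc = 80+6 = 86
m=6,p=1: acc = 86+7 = 93
m=6,p=2: acc = 93+8 = 101
m=6,p=3: acc = 101+9 = 110

110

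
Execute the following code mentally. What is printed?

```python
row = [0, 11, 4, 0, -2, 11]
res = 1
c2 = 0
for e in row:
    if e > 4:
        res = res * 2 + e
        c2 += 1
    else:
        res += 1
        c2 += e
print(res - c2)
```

e=0: not >4, res = 1+1 = 2; c2=0
e=11: >4, res = 2*2+11 = 15; c2=1
e=4: not >4, res = 15+1 = 16; c2=5
e=0: not >4, res = 16+1 = 17; c2=5
e=-2: not >4, res = 17+1 = 18; c2=3
e=11: >4, res = 18*2+11 = 47; c2=4
res-c2 = 47-4 = 43

43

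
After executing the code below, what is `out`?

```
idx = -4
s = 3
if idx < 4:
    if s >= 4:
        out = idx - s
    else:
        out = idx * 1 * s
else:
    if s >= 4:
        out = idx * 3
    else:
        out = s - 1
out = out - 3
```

idx=-4, s=3
idx < 4 is True; s >= 4 is False
→ out = idx * 1 * s = -12
out = (-12)-3 = -15

-15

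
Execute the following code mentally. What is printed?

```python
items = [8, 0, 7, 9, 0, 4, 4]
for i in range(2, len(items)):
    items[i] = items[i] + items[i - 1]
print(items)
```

[8, 0, 7, 16, 16, 20, 24]

i=2: items[2] = 7+0 = 7 → [8, 0, 7, 9, 0, 4, 4]
i=3: items[3] = 9+7 = 16 → [8, 0, 7, 16, 0, 4, 4]
i=4: items[4] = 0+16 = 16 → [8, 0, 7, 16, 16, 4, 4]
i=5: items[5] = 4+16 = 20 → [8, 0, 7, 16, 16, 20, 4]
i=6: items[6] = 4+20 = 24 → [8, 0, 7, 16, 16, 20, 24]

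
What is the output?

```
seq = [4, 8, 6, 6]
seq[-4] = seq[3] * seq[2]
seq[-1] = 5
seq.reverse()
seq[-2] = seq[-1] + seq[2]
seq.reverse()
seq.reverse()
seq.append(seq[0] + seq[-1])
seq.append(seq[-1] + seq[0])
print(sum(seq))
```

178

seq[-4] = seq[3]*seq[2] = 6*6 = 36 → [36, 8, 6, 6]
seq[-1] = 5 → [36, 8, 6, 5]
reverse → [5, 6, 8, 36]
seq[-2] = seq[-1]+seq[2] = 36+8 = 44 → [5, 6, 44, 36]
reverse → [36, 44, 6, 5]
reverse → [5, 6, 44, 36]
append seq[0]+seq[-1] = 5+36 = 41 → [5, 6, 44, 36, 41]
append seq[-1]+seq[0] = 41+5 = 46 → [5, 6, 44, 36, 41, 46]
sum = 178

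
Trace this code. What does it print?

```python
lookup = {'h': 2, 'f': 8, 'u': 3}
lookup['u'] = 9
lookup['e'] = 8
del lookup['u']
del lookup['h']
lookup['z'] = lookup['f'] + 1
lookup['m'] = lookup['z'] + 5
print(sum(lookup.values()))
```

39

lookup['u'] = 9 → {'h': 2, 'f': 8, 'u': 9}
lookup['e'] = 8 → {'h': 2, 'f': 8, 'u': 9, 'e': 8}
del 'u' → {'h': 2, 'f': 8, 'e': 8}
del 'h' → {'f': 8, 'e': 8}
lookup['z'] = lookup['f']+1 = 9 → {'f': 8, 'e': 8, 'z': 9}
lookup['m'] = lookup['z']+5 = 14 → {'f': 8, 'e': 8, 'z': 9, 'm': 14}
sum of values = 39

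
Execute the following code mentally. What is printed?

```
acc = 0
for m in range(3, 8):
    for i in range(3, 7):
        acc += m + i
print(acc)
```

m=3,i=3: acc = 0+6 = 6
m=3,i=4: acc = 6+7 = 13
m=3,i=5: acc = 13+8 = 21
m=3,i=6: acc = 21+9 = 30
m=4,i=3: acc = 30+7 = 37
m=4,i=4: acc = 37+8 = 45
m=4,i=5: acc = 45+9 = 54
m=4,i=6: acc = 54+10 = 64
m=5,i=3: acc = 64+8 = 72
m=5,i=4: acc = 72+9 = 81
m=5,i=5: acc = 81+10 = 91
m=5,i=6: acc = 91+11 = 102
m=6,i=3: acc = 102+9 = 111
m=6,i=4: acc = 111+10 = 121
m=6,i=5: acc = 121+11 = 132
m=6,i=6: acc = 132+12 = 144
m=7,i=3: acc = 144+10 = 154
m=7,i=4: acc = 154+11 = 165
m=7,i=5: acc = 165+12 = 177
m=7,i=6: acc = 177+13 = 190

190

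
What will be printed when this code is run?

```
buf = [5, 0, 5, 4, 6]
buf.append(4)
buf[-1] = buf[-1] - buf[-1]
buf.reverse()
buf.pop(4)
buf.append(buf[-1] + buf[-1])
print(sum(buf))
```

append 4 → [5, 0, 5, 4, 6, 4]
buf[-1] = buf[-1]-buf[-1] = 4-4 = 0 → [5, 0, 5, 4, 6, 0]
reverse → [0, 6, 4, 5, 0, 5]
pop(4) removes 0 → [0, 6, 4, 5, 5]
append buf[-1]+buf[-1] = 5+5 = 10 → [0, 6, 4, 5, 5, 10]
sum = 30

30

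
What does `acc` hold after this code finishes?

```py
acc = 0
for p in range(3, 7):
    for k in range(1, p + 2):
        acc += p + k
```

178

p=3,k=1: acc = 0+4 = 4
p=3,k=2: acc = 4+5 = 9
p=3,k=3: acc = 9+6 = 15
p=3,k=4: acc = 15+7 = 22
p=4,k=1: acc = 22+5 = 27
p=4,k=2: acc = 27+6 = 33
p=4,k=3: acc = 33+7 = 40
p=4,k=4: acc = 40+8 = 48
p=4,k=5: acc = 48+9 = 57
p=5,k=1: acc = 57+6 = 63
p=5,k=2: acc = 63+7 = 70
p=5,k=3: acc = 70+8 = 78
p=5,k=4: acc = 78+9 = 87
p=5,k=5: acc = 87+10 = 97
p=5,k=6: acc = 97+11 = 108
p=6,k=1: acc = 108+7 = 115
p=6,k=2: acc = 115+8 = 123
p=6,k=3: acc = 123+9 = 132
p=6,k=4: acc = 132+10 = 142
p=6,k=5: acc = 142+11 = 153
p=6,k=6: acc = 153+12 = 165
p=6,k=7: acc = 165+13 = 178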